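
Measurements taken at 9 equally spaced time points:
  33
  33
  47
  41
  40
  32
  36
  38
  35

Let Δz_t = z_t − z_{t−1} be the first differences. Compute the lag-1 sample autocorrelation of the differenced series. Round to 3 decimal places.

-0.311

First differences Δz: 0, 14, -6, -1, -8, 4, 2, -3
Mean of differences = 0.2500
Numerator Σ(Δz_t−Δz̄)(Δz_{t+1}−Δz̄) = -101.3125
Denominator Σ(Δz_t−Δz̄)² = 325.5000
r_1(Δz) = -101.3125 / 325.5000 = -0.311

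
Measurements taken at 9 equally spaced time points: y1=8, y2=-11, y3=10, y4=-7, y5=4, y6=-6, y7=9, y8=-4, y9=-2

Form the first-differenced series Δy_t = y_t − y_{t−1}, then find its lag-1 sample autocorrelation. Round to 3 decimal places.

First differences Δy: -19, 21, -17, 11, -10, 15, -13, 2
Mean of differences = -1.2500
Numerator Σ(Δy_t−Δȳ)(Δy_{t+1}−Δȳ) = -1416.8125
Denominator Σ(Δy_t−Δȳ)² = 1697.5000
r_1(Δy) = -1416.8125 / 1697.5000 = -0.835

-0.835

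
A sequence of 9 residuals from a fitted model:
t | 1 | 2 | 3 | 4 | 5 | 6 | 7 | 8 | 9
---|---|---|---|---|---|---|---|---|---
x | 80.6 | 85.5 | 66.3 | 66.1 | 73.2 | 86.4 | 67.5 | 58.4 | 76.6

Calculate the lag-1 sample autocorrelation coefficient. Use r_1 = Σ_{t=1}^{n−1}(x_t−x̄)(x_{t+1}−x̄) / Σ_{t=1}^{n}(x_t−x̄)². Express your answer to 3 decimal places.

Mean x̄ = (80.6 + 85.5 + 66.3 + 66.1 + 73.2 + 86.4 + 67.5 + 58.4 + 76.6)/9 = 73.4000
Numerator Σ_{t=1}^{8}(x_t−x̄)(x_{t+1}−x̄) = 15.7000
Denominator Σ(x_t−x̄)² = 741.0400
r_1 = 15.7000 / 741.0400 = 0.021

0.021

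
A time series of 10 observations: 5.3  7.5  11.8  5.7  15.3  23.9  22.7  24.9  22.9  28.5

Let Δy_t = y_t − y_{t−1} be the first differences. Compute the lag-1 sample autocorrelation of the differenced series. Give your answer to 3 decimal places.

First differences Δy: 2.2, 4.3, -6.1, 9.6, 8.6, -1.2, 2.2, -2.0, 5.6
Mean of differences = 2.5778
Numerator Σ(Δy_t−Δȳ)(Δy_{t+1}−Δȳ) = -67.6727
Denominator Σ(Δy_t−Δȳ)² = 208.4956
r_1(Δy) = -67.6727 / 208.4956 = -0.325

-0.325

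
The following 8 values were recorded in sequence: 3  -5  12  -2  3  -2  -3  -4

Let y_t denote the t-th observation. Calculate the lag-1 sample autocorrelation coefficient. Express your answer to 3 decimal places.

-0.427

Mean ȳ = (3 − 5 + 12 − 2 + 3 − 2 − 3 − 4)/8 = 0.2500
Deviations from mean: 2.7500, -5.2500, 11.7500, -2.2500, 2.7500, -2.2500, -3.2500, -4.2500
Σ(y_t−ȳ)(y_{t+1}−ȳ) = (-14.4375) + (-61.6875) + (-26.4375) + (-6.1875) + (-6.1875) + (7.3125) + (13.8125) = -93.8125
Denominator Σ(y_t−ȳ)² = 219.5000
r_1 = -93.8125 / 219.5000 = -0.427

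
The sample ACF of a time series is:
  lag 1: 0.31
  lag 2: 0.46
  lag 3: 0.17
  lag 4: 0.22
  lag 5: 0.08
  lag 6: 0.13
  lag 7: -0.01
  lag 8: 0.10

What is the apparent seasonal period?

The largest autocorrelation is r_2 = 0.46; the remaining lags stay at or below 0.31.
The dominant spike at lag 2 indicates a seasonal period of 2.

2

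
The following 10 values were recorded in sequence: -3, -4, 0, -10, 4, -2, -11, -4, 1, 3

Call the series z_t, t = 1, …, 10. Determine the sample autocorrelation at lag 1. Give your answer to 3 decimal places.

-0.202

Mean z̄ = (-3 − 4 + 0 − 10 + 4 − 2 − 11 − 4 + 1 + 3)/10 = -2.6000
Numerator Σ_{t=1}^{9}(z_t−z̄)(z_{t+1}−z̄) = -45.3600
Denominator Σ(z_t−z̄)² = 224.4000
r_1 = -45.3600 / 224.4000 = -0.202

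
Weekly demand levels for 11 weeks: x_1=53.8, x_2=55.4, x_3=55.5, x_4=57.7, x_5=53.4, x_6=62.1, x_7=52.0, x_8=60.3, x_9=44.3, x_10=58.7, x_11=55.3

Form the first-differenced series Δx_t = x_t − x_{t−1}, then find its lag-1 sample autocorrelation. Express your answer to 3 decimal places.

First differences Δx: 1.6, 0.1, 2.2, -4.3, 8.7, -10.1, 8.3, -16.0, 14.4, -3.4
Mean of differences = 0.1500
Numerator Σ(Δx_t−Δx̄)(Δx_{t+1}−Δx̄) = -630.8675
Denominator Σ(Δx_t−Δx̄)² = 747.1850
r_1(Δx) = -630.8675 / 747.1850 = -0.844

-0.844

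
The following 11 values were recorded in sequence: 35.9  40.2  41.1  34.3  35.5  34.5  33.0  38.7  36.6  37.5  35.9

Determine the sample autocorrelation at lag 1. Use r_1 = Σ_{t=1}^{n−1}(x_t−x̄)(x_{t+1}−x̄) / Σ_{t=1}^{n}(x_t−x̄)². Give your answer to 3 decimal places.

0.117

Mean x̄ = (35.9 + 40.2 + 41.1 + 34.3 + 35.5 + 34.5 + 33.0 + 38.7 + 36.6 + 37.5 + 35.9)/11 = 36.6545
Numerator Σ_{t=1}^{10}(x_t−x̄)(x_{t+1}−x̄) = 7.4279
Denominator Σ(x_t−x̄)² = 63.2473
r_1 = 7.4279 / 63.2473 = 0.117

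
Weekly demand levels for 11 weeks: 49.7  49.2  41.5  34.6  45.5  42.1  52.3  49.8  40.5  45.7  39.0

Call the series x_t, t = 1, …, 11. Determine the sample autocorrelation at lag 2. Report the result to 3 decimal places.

-0.163

Mean x̄ = (49.7 + 49.2 + 41.5 + 34.6 + 45.5 + 42.1 + 52.3 + 49.8 + 40.5 + 45.7 + 39.0)/11 = 44.5364
Numerator Σ_{t=1}^{9}(x_t−x̄)(x_{t+2}−x̄) = -48.9436
Denominator Σ(x_t−x̄)² = 299.5055
r_2 = -48.9436 / 299.5055 = -0.163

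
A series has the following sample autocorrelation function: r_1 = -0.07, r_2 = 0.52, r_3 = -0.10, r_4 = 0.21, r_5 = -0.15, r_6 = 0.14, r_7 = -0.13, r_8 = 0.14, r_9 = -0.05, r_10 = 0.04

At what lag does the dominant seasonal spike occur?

2

The largest autocorrelation is r_2 = 0.52, with a weaker echo at lag 4 (0.21); the remaining lags stay at or below 0.14.
The dominant spike at lag 2 indicates a seasonal period of 2.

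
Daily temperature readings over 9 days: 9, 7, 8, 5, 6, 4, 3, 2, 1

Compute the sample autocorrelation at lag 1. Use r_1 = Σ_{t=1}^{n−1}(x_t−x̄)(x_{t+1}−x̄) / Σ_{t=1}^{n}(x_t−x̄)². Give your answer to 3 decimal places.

Mean x̄ = (9 + 7 + 8 + 5 + 6 + 4 + 3 + 2 + 1)/9 = 5.0000
Numerator Σ_{t=1}^{8}(x_t−x̄)(x_{t+1}−x̄) = 33.0000
Denominator Σ(x_t−x̄)² = 60.0000
r_1 = 33.0000 / 60.0000 = 0.550

0.550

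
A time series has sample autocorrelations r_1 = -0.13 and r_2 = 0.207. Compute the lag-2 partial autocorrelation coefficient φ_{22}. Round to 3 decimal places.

0.193

φ_{22} = (r_2 − r_1²) / (1 − r_1²)
r_1² = (-0.13)² = 0.0169
Numerator = 0.207 − 0.0169 = 0.1901; denominator = 1 − 0.0169 = 0.9831
φ_{22} = 0.1901 / 0.9831 = 0.193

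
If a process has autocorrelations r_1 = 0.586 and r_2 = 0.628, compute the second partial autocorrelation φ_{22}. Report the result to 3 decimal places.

φ_{22} = (r_2 − r_1²) / (1 − r_1²)
r_1² = (0.586)² = 0.343396
Numerator = 0.628 − 0.3434 = 0.2846; denominator = 1 − 0.3434 = 0.6566
φ_{22} = 0.2846 / 0.6566 = 0.433

0.433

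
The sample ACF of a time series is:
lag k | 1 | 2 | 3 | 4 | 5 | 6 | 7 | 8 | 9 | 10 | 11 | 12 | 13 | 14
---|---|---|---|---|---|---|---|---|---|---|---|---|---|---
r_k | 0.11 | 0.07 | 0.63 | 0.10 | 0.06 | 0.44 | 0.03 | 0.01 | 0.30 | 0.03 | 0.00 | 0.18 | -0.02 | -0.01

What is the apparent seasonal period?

The largest autocorrelation is r_3 = 0.63, with weaker echoes at lags 6 (0.44), 9 (0.30) and 12 (0.18); the remaining lags stay at or below 0.11.
The dominant spike at lag 3 indicates a seasonal period of 3.

3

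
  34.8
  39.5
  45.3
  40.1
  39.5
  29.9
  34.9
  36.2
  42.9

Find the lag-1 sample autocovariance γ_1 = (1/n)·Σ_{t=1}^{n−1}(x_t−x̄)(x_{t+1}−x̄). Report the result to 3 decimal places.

Mean x̄ = (34.8 + 39.5 + 45.3 + 40.1 + 39.5 + 29.9 + 34.9 + 36.2 + 42.9)/9 = 38.1222
Σ_{t=1}^{8}(x_t−x̄)(x_{t+1}−x̄) = 34.4084
γ_1 = 34.4084 / 9 = 3.823

3.823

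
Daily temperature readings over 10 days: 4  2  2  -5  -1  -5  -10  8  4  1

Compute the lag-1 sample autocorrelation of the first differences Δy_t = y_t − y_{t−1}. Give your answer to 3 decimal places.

-0.379

First differences Δy: -2, 0, -7, 4, -4, -5, 18, -4, -3
Mean of differences = -0.3333
Numerator Σ(Δy_t−Δȳ)(Δy_{t+1}−Δȳ) = -173.4444
Denominator Σ(Δy_t−Δȳ)² = 458.0000
r_1(Δy) = -173.4444 / 458.0000 = -0.379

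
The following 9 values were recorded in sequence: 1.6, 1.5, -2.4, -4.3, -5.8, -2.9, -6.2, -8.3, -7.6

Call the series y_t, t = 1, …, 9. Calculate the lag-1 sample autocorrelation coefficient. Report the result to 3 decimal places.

0.575

Mean ȳ = (1.6 + 1.5 − 2.4 − 4.3 − 5.8 − 2.9 − 6.2 − 8.3 − 7.6)/9 = -3.8222
Numerator Σ_{t=1}^{8}(y_t−ȳ)(y_{t+1}−ȳ) = 60.2395
Denominator Σ(y_t−ȳ)² = 104.7156
r_1 = 60.2395 / 104.7156 = 0.575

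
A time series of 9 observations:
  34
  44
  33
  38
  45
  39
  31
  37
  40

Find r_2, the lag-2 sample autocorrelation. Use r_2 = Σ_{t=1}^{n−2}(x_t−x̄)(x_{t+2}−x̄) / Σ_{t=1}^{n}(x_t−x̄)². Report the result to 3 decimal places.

-0.439

Mean x̄ = (34 + 44 + 33 + 38 + 45 + 39 + 31 + 37 + 40)/9 = 37.8889
Σ(x_t−x̄)(x_{t+2}−x̄) = (19.0123) + (0.6790) + (-34.7654) + (0.1235) + (-48.9877) + (-0.9877) + (-14.5432) = -79.4691
Denominator Σ(x_t−x̄)² = 180.8889
r_2 = -79.4691 / 180.8889 = -0.439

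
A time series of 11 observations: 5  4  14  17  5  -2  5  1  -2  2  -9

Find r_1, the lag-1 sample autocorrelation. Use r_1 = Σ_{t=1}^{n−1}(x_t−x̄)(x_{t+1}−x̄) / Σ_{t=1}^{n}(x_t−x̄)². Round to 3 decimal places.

0.356

Mean x̄ = (5 + 4 + 14 + 17 + 5 − 2 + 5 + 1 − 2 + 2 − 9)/11 = 3.6364
Numerator Σ_{t=1}^{10}(x_t−x̄)(x_{t+1}−x̄) = 186.7769
Denominator Σ(x_t−x̄)² = 524.5455
r_1 = 186.7769 / 524.5455 = 0.356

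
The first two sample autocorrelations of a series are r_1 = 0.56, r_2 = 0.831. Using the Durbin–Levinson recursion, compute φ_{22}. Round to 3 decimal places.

φ_{22} = (r_2 − r_1²) / (1 − r_1²)
r_1² = (0.56)² = 0.3136
Numerator = 0.831 − 0.3136 = 0.5174; denominator = 1 − 0.3136 = 0.6864
φ_{22} = 0.5174 / 0.6864 = 0.754

0.754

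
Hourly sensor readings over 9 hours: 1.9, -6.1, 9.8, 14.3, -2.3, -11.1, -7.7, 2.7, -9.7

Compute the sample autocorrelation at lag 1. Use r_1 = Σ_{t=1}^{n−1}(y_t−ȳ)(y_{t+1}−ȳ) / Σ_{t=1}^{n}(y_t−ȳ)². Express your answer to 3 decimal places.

0.158

Mean ȳ = (1.9 − 6.1 + 9.8 + 14.3 − 2.3 − 11.1 − 7.7 + 2.7 − 9.7)/9 = -0.9111
Numerator Σ_{t=1}^{8}(y_t−ȳ)(y_{t+1}−ȳ) = 98.7054
Denominator Σ(y_t−ȳ)² = 623.0489
r_1 = 98.7054 / 623.0489 = 0.158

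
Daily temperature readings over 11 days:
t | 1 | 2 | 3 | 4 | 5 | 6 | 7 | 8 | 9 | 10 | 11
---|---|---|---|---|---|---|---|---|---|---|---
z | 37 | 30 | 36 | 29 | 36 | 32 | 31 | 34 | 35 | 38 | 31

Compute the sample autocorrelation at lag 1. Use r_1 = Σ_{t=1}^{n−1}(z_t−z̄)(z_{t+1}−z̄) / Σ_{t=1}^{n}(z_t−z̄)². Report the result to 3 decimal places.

Mean z̄ = (37 + 30 + 36 + 29 + 36 + 32 + 31 + 34 + 35 + 38 + 31)/11 = 33.5455
Numerator Σ_{t=1}^{10}(z_t−z̄)(z_{t+1}−z̄) = -48.4793
Denominator Σ(z_t−z̄)² = 94.7273
r_1 = -48.4793 / 94.7273 = -0.512

-0.512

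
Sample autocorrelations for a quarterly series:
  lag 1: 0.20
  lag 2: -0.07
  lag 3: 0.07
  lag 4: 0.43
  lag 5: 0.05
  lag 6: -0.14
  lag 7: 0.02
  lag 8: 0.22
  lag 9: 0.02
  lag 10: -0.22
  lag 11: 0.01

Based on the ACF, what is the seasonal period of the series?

The largest autocorrelation is r_4 = 0.43, with a weaker echo at lag 8 (0.22); the remaining lags stay at or below 0.20.
The dominant spike at lag 4 indicates a seasonal period of 4.

4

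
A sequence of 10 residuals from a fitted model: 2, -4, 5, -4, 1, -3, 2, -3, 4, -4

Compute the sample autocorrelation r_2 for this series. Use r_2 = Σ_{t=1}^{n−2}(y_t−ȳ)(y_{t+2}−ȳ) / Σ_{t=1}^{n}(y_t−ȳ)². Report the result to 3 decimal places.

0.637

Mean ȳ = (2 − 4 + 5 − 4 + 1 − 3 + 2 − 3 + 4 − 4)/10 = -0.4000
Numerator Σ_{t=1}^{8}(y_t−ȳ)(y_{t+2}−ȳ) = 72.8800
Denominator Σ(y_t−ȳ)² = 114.4000
r_2 = 72.8800 / 114.4000 = 0.637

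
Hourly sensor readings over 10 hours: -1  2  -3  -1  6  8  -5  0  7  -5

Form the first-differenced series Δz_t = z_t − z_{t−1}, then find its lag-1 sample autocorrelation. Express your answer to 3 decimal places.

-0.283

First differences Δz: 3, -5, 2, 7, 2, -13, 5, 7, -12
Mean of differences = -0.4444
Numerator Σ(Δz_t−Δz̄)(Δz_{t+1}−Δz̄) = -134.9753
Denominator Σ(Δz_t−Δz̄)² = 476.2222
r_1(Δz) = -134.9753 / 476.2222 = -0.283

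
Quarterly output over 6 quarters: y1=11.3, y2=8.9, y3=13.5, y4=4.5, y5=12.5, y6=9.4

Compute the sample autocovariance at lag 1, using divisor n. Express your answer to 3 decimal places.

-6.628

Mean ȳ = (11.3 + 8.9 + 13.5 + 4.5 + 12.5 + 9.4)/6 = 10.0167
Deviations: 1.2833, -1.1167, 3.4833, -5.5167, 2.4833, -0.6167
Σ_{t=1}^{5}(y_t−ȳ)(y_{t+1}−ȳ) = -39.7703
γ_1 = -39.7703 / 6 = -6.628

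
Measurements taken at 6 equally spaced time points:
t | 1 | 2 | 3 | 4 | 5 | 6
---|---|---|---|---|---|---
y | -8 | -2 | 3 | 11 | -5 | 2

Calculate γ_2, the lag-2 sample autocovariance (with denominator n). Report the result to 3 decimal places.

-6.898

Mean ȳ = (-8 − 2 + 3 + 11 − 5 + 2)/6 = 0.1667
Σ_{t=1}^{4}(y_t−ȳ)(y_{t+2}−ȳ) = -41.3889
γ_2 = -41.3889 / 6 = -6.898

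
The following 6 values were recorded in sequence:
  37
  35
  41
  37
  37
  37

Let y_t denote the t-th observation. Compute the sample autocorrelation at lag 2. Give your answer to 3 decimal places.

Mean ȳ = (37 + 35 + 41 + 37 + 37 + 37)/6 = 37.3333
Deviations from mean: -0.3333, -2.3333, 3.6667, -0.3333, -0.3333, -0.3333
Σ(y_t−ȳ)(y_{t+2}−ȳ) = (-1.2222) + (0.7778) + (-1.2222) + (0.1111) = -1.5556
Denominator Σ(y_t−ȳ)² = 19.3333
r_2 = -1.5556 / 19.3333 = -0.080

-0.080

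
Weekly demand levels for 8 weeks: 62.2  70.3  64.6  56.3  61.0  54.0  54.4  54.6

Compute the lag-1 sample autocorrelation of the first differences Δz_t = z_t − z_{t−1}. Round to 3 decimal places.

First differences Δz: 8.1, -5.7, -8.3, 4.7, -7.0, 0.4, 0.2
Mean of differences = -1.0857
Numerator Σ(Δz_t−Δz̄)(Δz_{t+1}−Δz̄) = -91.9316
Denominator Σ(Δz_t−Δz̄)² = 230.0286
r_1(Δz) = -91.9316 / 230.0286 = -0.400

-0.400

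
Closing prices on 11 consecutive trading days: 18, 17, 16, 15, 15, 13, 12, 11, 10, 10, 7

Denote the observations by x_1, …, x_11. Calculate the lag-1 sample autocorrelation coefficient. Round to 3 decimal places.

0.657

Mean x̄ = (18 + 17 + 16 + 15 + 15 + 13 + 12 + 11 + 10 + 10 + 7)/11 = 13.0909
Numerator Σ_{t=1}^{10}(x_t−x̄)(x_{t+1}−x̄) = 76.8099
Denominator Σ(x_t−x̄)² = 116.9091
r_1 = 76.8099 / 116.9091 = 0.657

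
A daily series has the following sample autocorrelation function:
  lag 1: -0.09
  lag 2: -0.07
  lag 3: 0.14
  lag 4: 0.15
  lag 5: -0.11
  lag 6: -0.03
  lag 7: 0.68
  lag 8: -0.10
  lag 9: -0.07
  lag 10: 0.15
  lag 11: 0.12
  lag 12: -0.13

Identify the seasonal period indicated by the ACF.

The largest autocorrelation is r_7 = 0.68; the remaining lags stay at or below 0.15.
The dominant spike at lag 7 indicates a seasonal period of 7.

7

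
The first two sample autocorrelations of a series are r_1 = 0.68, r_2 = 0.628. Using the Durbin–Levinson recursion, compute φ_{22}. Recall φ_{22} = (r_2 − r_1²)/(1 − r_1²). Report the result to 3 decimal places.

φ_{22} = (r_2 − r_1²) / (1 − r_1²)
r_1² = (0.68)² = 0.4624
Numerator = 0.628 − 0.4624 = 0.1656; denominator = 1 − 0.4624 = 0.5376
φ_{22} = 0.1656 / 0.5376 = 0.308

0.308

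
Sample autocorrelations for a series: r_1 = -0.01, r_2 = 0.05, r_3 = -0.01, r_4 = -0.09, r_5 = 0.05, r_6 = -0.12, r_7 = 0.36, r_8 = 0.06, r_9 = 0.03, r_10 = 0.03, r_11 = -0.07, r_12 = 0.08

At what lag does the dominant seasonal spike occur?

The largest autocorrelation is r_7 = 0.36; the remaining lags stay at or below 0.08.
The dominant spike at lag 7 indicates a seasonal period of 7.

7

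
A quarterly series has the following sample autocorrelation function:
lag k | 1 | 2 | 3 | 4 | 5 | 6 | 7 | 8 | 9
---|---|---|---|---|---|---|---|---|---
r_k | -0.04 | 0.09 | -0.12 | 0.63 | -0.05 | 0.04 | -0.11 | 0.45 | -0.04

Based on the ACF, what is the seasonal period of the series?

The largest autocorrelation is r_4 = 0.63, with a weaker echo at lag 8 (0.45); the remaining lags stay at or below 0.09.
The dominant spike at lag 4 indicates a seasonal period of 4.

4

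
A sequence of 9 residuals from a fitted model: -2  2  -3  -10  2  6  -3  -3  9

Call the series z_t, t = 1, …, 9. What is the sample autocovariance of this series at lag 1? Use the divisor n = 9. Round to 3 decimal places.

-2.894

Mean z̄ = (-2 + 2 − 3 − 10 + 2 + 6 − 3 − 3 + 9)/9 = -0.2222
Σ_{t=1}^{8}(z_t−z̄)(z_{t+1}−z̄) = -26.0494
γ_1 = -26.0494 / 9 = -2.894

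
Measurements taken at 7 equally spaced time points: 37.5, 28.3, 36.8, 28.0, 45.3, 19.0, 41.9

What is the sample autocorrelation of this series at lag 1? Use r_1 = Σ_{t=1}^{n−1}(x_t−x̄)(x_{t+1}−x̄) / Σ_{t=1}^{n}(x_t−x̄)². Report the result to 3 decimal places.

Mean x̄ = (37.5 + 28.3 + 36.8 + 28.0 + 45.3 + 19.0 + 41.9)/7 = 33.8286
Deviations from mean: 3.6714, -5.5286, 2.9714, -5.8286, 11.4714, -14.8286, 8.0714
Σ(x_t−x̄)(x_{t+1}−x̄) = (-20.2978) + (-16.4278) + (-17.3192) + (-66.8620) + (-170.1049) + (-119.6878) = -410.6994
Denominator Σ(x_t−x̄)² = 503.4743
r_1 = -410.6994 / 503.4743 = -0.816

-0.816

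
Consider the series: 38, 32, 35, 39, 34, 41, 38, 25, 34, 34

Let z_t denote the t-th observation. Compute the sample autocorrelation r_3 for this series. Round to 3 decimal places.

Mean z̄ = (38 + 32 + 35 + 39 + 34 + 41 + 38 + 25 + 34 + 34)/10 = 35.0000
Σ(z_t−z̄)(z_{t+3}−z̄) = (12.0000) + (3.0000) + (0.0000) + (12.0000) + (10.0000) + (-6.0000) + (-3.0000) = 28.0000
Denominator Σ(z_t−z̄)² = 182.0000
r_3 = 28.0000 / 182.0000 = 0.154

0.154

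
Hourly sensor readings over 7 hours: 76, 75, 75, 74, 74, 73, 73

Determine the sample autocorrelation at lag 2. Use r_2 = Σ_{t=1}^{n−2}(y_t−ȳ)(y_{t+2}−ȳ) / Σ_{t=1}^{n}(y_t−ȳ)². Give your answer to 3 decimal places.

0.209

Mean ȳ = (76 + 75 + 75 + 74 + 74 + 73 + 73)/7 = 74.2857
Numerator Σ_{t=1}^{5}(y_t−ȳ)(y_{t+2}−ȳ) = 1.5510
Denominator Σ(y_t−ȳ)² = 7.4286
r_2 = 1.5510 / 7.4286 = 0.209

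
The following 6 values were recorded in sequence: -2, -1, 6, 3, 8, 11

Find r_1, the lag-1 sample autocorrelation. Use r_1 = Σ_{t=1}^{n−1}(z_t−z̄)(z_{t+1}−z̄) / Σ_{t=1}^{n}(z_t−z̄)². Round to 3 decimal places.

0.321

Mean z̄ = (-2 − 1 + 6 + 3 + 8 + 11)/6 = 4.1667
Deviations from mean: -6.1667, -5.1667, 1.8333, -1.1667, 3.8333, 6.8333
Σ(z_t−z̄)(z_{t+1}−z̄) = (31.8611) + (-9.4722) + (-2.1389) + (-4.4722) + (26.1944) = 41.9722
Denominator Σ(z_t−z̄)² = 130.8333
r_1 = 41.9722 / 130.8333 = 0.321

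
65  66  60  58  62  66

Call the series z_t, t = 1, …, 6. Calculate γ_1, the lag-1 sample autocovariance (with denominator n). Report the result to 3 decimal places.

2.162

Mean z̄ = (65 + 66 + 60 + 58 + 62 + 66)/6 = 62.8333
Deviations: 2.1667, 3.1667, -2.8333, -4.8333, -0.8333, 3.1667
Σ_{t=1}^{5}(z_t−z̄)(z_{t+1}−z̄) = 12.9722
γ_1 = 12.9722 / 6 = 2.162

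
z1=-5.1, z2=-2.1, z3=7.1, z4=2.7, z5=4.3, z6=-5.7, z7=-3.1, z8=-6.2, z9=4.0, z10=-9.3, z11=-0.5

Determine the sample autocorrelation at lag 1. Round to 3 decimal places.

-0.112

Mean z̄ = (-5.1 − 2.1 + 7.1 + 2.7 + 4.3 − 5.7 − 3.1 − 6.2 + 4.0 − 9.3 − 0.5)/11 = -1.2636
Numerator Σ_{t=1}^{10}(z_t−z̄)(z_{t+1}−z̄) = -30.4750
Denominator Σ(z_t−z̄)² = 272.3255
r_1 = -30.4750 / 272.3255 = -0.112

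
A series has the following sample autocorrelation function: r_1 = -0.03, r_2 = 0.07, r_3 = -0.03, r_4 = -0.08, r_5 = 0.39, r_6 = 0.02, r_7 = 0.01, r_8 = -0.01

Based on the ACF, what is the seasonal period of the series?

The largest autocorrelation is r_5 = 0.39; the remaining lags stay at or below 0.07.
The dominant spike at lag 5 indicates a seasonal period of 5.

5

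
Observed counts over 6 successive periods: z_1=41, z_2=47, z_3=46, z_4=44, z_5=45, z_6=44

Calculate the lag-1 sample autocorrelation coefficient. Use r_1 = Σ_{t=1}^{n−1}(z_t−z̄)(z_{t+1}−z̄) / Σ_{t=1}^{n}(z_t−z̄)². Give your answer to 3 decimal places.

Mean z̄ = (41 + 47 + 46 + 44 + 45 + 44)/6 = 44.5000
Deviations from mean: -3.5000, 2.5000, 1.5000, -0.5000, 0.5000, -0.5000
Σ(z_t−z̄)(z_{t+1}−z̄) = (-8.7500) + (3.7500) + (-0.7500) + (-0.2500) + (-0.2500) = -6.2500
Denominator Σ(z_t−z̄)² = 21.5000
r_1 = -6.2500 / 21.5000 = -0.291

-0.291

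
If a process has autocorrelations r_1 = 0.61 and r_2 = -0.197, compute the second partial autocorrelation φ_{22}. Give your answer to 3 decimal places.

φ_{22} = (r_2 − r_1²) / (1 − r_1²)
r_1² = (0.61)² = 0.3721
Numerator = -0.197 − 0.3721 = -0.5691; denominator = 1 − 0.3721 = 0.6279
φ_{22} = -0.5691 / 0.6279 = -0.906

-0.906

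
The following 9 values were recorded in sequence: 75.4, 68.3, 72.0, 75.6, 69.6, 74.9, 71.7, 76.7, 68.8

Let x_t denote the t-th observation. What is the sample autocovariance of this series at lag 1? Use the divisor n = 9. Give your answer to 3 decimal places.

Mean x̄ = (75.4 + 68.3 + 72.0 + 75.6 + 69.6 + 74.9 + 71.7 + 76.7 + 68.8)/9 = 72.5556
Σ_{t=1}^{8}(x_t−x̄)(x_{t+1}−x̄) = -48.4753
γ_1 = -48.4753 / 9 = -5.386

-5.386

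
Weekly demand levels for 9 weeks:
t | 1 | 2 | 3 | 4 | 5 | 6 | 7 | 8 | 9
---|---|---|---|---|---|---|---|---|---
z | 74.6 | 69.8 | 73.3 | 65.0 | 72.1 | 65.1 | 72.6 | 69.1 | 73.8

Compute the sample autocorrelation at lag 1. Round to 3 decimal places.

Mean z̄ = (74.6 + 69.8 + 73.3 + 65.0 + 72.1 + 65.1 + 72.6 + 69.1 + 73.8)/9 = 70.6000
Numerator Σ_{t=1}^{8}(z_t−z̄)(z_{t+1}−z̄) = -55.9300
Denominator Σ(z_t−z̄)² = 104.2800
r_1 = -55.9300 / 104.2800 = -0.536

-0.536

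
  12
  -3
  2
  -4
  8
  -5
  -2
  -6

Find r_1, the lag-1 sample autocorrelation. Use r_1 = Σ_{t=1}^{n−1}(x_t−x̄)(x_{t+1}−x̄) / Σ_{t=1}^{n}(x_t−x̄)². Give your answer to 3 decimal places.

Mean x̄ = (12 − 3 + 2 − 4 + 8 − 5 − 2 − 6)/8 = 0.2500
Deviations from mean: 11.7500, -3.2500, 1.7500, -4.2500, 7.7500, -5.2500, -2.2500, -6.2500
Σ(x_t−x̄)(x_{t+1}−x̄) = (-38.1875) + (-5.6875) + (-7.4375) + (-32.9375) + (-40.6875) + (11.8125) + (14.0625) = -99.0625
Denominator Σ(x_t−x̄)² = 301.5000
r_1 = -99.0625 / 301.5000 = -0.329

-0.329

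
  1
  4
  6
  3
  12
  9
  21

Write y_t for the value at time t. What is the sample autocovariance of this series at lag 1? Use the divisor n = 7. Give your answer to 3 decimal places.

Mean ȳ = (1 + 4 + 6 + 3 + 12 + 9 + 21)/7 = 8.0000
Deviations: -7.0000, -4.0000, -2.0000, -5.0000, 4.0000, 1.0000, 13.0000
Σ_{t=1}^{6}(y_t−ȳ)(y_{t+1}−ȳ) = 43.0000
γ_1 = 43.0000 / 7 = 6.143

6.143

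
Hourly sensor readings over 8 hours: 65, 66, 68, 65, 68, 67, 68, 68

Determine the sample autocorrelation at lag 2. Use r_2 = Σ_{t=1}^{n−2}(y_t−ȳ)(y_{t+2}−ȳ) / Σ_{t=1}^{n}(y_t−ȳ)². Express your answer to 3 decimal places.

0.153

Mean ȳ = (65 + 66 + 68 + 65 + 68 + 67 + 68 + 68)/8 = 66.8750
Deviations from mean: -1.8750, -0.8750, 1.1250, -1.8750, 1.1250, 0.1250, 1.1250, 1.1250
Numerator Σ_{t=1}^{6}(y_t−ȳ)(y_{t+2}−ȳ) = 1.9688
Denominator Σ(y_t−ȳ)² = 12.8750
r_2 = 1.9688 / 12.8750 = 0.153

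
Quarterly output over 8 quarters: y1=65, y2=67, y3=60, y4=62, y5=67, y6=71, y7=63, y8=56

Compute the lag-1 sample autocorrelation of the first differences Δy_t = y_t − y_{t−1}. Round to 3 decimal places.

First differences Δy: 2, -7, 2, 5, 4, -8, -7
Mean of differences = -1.2857
Numerator Σ(Δy_t−Δȳ)(Δy_{t+1}−Δȳ) = 19.2041
Denominator Σ(Δy_t−Δȳ)² = 199.4286
r_1(Δy) = 19.2041 / 199.4286 = 0.096

0.096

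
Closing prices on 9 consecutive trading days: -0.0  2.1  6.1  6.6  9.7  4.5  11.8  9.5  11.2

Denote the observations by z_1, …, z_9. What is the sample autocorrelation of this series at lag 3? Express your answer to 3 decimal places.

-0.104

Mean z̄ = (-0.0 + 2.1 + 6.1 + 6.6 + 9.7 + 4.5 + 11.8 + 9.5 + 11.2)/9 = 6.8333
Σ(z_t−z̄)(z_{t+3}−z̄) = (1.5944) + (-13.5689) + (1.7111) + (-1.1589) + (7.6444) + (-10.1889) = -13.9667
Denominator Σ(z_t−z̄)² = 134.2000
r_3 = -13.9667 / 134.2000 = -0.104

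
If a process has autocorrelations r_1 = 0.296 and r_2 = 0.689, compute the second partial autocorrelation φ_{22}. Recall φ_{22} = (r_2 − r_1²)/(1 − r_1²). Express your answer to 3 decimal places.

0.659

φ_{22} = (r_2 − r_1²) / (1 − r_1²)
r_1² = (0.296)² = 0.087616
Numerator = 0.689 − 0.0876 = 0.6014; denominator = 1 − 0.0876 = 0.9124
φ_{22} = 0.6014 / 0.9124 = 0.659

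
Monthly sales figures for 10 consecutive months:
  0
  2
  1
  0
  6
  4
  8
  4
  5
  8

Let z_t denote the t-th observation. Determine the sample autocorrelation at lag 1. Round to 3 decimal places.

Mean z̄ = (0 + 2 + 1 + 0 + 6 + 4 + 8 + 4 + 5 + 8)/10 = 3.8000
Numerator Σ_{t=1}^{9}(z_t−z̄)(z_{t+1}−z̄) = 21.5600
Denominator Σ(z_t−z̄)² = 81.6000
r_1 = 21.5600 / 81.6000 = 0.264

0.264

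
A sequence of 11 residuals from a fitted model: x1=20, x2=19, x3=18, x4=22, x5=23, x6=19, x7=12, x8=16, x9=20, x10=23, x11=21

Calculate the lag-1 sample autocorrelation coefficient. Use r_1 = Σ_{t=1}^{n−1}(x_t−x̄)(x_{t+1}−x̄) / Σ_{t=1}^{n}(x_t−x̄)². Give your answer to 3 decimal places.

0.368

Mean x̄ = (20 + 19 + 18 + 22 + 23 + 19 + 12 + 16 + 20 + 23 + 21)/11 = 19.3636
Numerator Σ_{t=1}^{10}(x_t−x̄)(x_{t+1}−x̄) = 38.5041
Denominator Σ(x_t−x̄)² = 104.5455
r_1 = 38.5041 / 104.5455 = 0.368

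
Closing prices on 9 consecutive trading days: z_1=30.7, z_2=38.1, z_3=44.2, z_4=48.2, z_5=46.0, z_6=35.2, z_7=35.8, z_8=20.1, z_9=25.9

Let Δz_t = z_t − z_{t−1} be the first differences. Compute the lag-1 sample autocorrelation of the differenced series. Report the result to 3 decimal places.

-0.066

First differences Δz: 7.4, 6.1, 4.0, -2.2, -10.8, 0.6, -15.7, 5.8
Mean of differences = -0.6000
Numerator Σ(Δz_t−Δz̄)(Δz_{t+1}−Δz̄) = -33.6200
Denominator Σ(Δz_t−Δz̄)² = 507.0600
r_1(Δz) = -33.6200 / 507.0600 = -0.066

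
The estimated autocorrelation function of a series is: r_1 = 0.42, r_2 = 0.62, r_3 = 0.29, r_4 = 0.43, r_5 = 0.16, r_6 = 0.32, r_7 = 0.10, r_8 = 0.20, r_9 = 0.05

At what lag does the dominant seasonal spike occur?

The largest autocorrelation is r_2 = 0.62, with a weaker echo at lag 4 (0.43); the remaining lags stay at or below 0.42.
The dominant spike at lag 2 indicates a seasonal period of 2.

2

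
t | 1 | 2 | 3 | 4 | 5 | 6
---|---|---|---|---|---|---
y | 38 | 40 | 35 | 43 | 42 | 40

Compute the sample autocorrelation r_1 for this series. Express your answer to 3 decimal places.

-0.220

Mean ȳ = (38 + 40 + 35 + 43 + 42 + 40)/6 = 39.6667
Deviations from mean: -1.6667, 0.3333, -4.6667, 3.3333, 2.3333, 0.3333
Σ(y_t−ȳ)(y_{t+1}−ȳ) = (-0.5556) + (-1.5556) + (-15.5556) + (7.7778) + (0.7778) = -9.1111
Denominator Σ(y_t−ȳ)² = 41.3333
r_1 = -9.1111 / 41.3333 = -0.220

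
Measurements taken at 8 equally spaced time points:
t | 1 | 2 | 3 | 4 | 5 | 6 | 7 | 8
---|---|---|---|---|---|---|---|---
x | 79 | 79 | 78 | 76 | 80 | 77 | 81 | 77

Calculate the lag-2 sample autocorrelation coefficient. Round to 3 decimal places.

Mean x̄ = (79 + 79 + 78 + 76 + 80 + 77 + 81 + 77)/8 = 78.3750
Deviations from mean: 0.6250, 0.6250, -0.3750, -2.3750, 1.6250, -1.3750, 2.6250, -1.3750
Numerator Σ_{t=1}^{6}(x_t−x̄)(x_{t+2}−x̄) = 7.0938
Denominator Σ(x_t−x̄)² = 19.8750
r_2 = 7.0938 / 19.8750 = 0.357

0.357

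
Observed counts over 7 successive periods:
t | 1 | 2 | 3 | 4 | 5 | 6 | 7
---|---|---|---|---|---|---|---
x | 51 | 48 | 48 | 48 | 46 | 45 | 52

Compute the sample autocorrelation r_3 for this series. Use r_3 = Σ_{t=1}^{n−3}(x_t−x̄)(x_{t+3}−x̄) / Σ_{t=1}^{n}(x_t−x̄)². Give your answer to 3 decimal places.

Mean x̄ = (51 + 48 + 48 + 48 + 46 + 45 + 52)/7 = 48.2857
Deviations from mean: 2.7143, -0.2857, -0.2857, -0.2857, -2.2857, -3.2857, 3.7143
Σ(x_t−x̄)(x_{t+3}−x̄) = (-0.7755) + (0.6531) + (0.9388) + (-1.0612) = -0.2449
Denominator Σ(x_t−x̄)² = 37.4286
r_3 = -0.2449 / 37.4286 = -0.007

-0.007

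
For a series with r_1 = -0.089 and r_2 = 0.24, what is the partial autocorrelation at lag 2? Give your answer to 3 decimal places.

φ_{22} = (r_2 − r_1²) / (1 − r_1²)
r_1² = (-0.089)² = 0.007921
Numerator = 0.24 − 0.0079 = 0.2321; denominator = 1 − 0.0079 = 0.9921
φ_{22} = 0.2321 / 0.9921 = 0.234

0.234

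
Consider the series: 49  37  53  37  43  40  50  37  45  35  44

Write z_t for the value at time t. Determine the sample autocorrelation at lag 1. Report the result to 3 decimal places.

Mean z̄ = (49 + 37 + 53 + 37 + 43 + 40 + 50 + 37 + 45 + 35 + 44)/11 = 42.7273
Numerator Σ_{t=1}^{10}(z_t−z̄)(z_{t+1}−z̄) = -257.8017
Denominator Σ(z_t−z̄)² = 370.1818
r_1 = -257.8017 / 370.1818 = -0.696

-0.696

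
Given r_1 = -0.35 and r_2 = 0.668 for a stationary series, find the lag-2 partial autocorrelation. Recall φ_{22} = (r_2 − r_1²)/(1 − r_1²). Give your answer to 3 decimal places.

φ_{22} = (r_2 − r_1²) / (1 − r_1²)
r_1² = (-0.35)² = 0.1225
Numerator = 0.668 − 0.1225 = 0.5455; denominator = 1 − 0.1225 = 0.8775
φ_{22} = 0.5455 / 0.8775 = 0.622

0.622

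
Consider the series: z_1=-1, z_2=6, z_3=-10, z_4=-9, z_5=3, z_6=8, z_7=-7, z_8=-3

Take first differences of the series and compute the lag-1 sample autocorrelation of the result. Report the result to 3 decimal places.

First differences Δz: 7, -16, 1, 12, 5, -15, 4
Mean of differences = -0.2857
Numerator Σ(Δz_t−Δz̄)(Δz_{t+1}−Δz̄) = -194.7959
Denominator Σ(Δz_t−Δz̄)² = 715.4286
r_1(Δz) = -194.7959 / 715.4286 = -0.272

-0.272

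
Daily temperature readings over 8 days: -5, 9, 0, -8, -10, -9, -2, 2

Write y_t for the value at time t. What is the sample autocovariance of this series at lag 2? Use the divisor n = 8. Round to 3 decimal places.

Mean ȳ = (-5 + 9 + 0 − 8 − 10 − 9 − 2 + 2)/8 = -2.8750
Deviations: -2.1250, 11.8750, 2.8750, -5.1250, -7.1250, -6.1250, 0.8750, 4.8750
Σ_{t=1}^{6}(y_t−ȳ)(y_{t+2}−ȳ) = -92.1563
γ_2 = -92.1563 / 8 = -11.520

-11.520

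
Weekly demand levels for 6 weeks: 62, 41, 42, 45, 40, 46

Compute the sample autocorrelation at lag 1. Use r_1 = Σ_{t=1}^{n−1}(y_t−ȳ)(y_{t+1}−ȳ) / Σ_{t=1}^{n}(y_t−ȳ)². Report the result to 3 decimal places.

-0.150

Mean ȳ = (62 + 41 + 42 + 45 + 40 + 46)/6 = 46.0000
Deviations from mean: 16.0000, -5.0000, -4.0000, -1.0000, -6.0000, 0.0000
Numerator Σ_{t=1}^{5}(y_t−ȳ)(y_{t+1}−ȳ) = -50.0000
Denominator Σ(y_t−ȳ)² = 334.0000
r_1 = -50.0000 / 334.0000 = -0.150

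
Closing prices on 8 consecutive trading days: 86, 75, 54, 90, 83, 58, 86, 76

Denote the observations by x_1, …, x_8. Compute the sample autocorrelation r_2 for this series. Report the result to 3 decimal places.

-0.455

Mean x̄ = (86 + 75 + 54 + 90 + 83 + 58 + 86 + 76)/8 = 76.0000
Deviations from mean: 10.0000, -1.0000, -22.0000, 14.0000, 7.0000, -18.0000, 10.0000, 0.0000
Numerator Σ_{t=1}^{6}(x_t−x̄)(x_{t+2}−x̄) = -570.0000
Denominator Σ(x_t−x̄)² = 1254.0000
r_2 = -570.0000 / 1254.0000 = -0.455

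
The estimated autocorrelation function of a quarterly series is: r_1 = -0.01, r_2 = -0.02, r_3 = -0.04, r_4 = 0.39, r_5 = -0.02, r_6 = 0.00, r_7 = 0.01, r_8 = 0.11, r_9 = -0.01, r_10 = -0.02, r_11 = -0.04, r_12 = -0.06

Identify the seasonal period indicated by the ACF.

The largest autocorrelation is r_4 = 0.39; the remaining lags stay at or below 0.11.
The dominant spike at lag 4 indicates a seasonal period of 4.

4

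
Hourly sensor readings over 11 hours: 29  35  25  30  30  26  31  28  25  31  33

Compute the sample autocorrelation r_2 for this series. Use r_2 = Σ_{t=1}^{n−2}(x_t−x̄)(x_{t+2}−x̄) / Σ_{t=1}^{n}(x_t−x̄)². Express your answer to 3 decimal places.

Mean x̄ = (29 + 35 + 25 + 30 + 30 + 26 + 31 + 28 + 25 + 31 + 33)/11 = 29.3636
Numerator Σ_{t=1}^{9}(x_t−x̄)(x_{t+2}−x̄) = -19.3554
Denominator Σ(x_t−x̄)² = 102.5455
r_2 = -19.3554 / 102.5455 = -0.189

-0.189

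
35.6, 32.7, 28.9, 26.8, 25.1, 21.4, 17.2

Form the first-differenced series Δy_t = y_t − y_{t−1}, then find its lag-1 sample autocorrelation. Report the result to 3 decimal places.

0.068

First differences Δy: -2.9, -3.8, -2.1, -1.7, -3.7, -4.2
Mean of differences = -3.0667
Numerator Σ(Δy_t−Δȳ)(Δy_{t+1}−Δȳ) = 0.3422
Denominator Σ(Δy_t−Δȳ)² = 5.0533
r_1(Δy) = 0.3422 / 5.0533 = 0.068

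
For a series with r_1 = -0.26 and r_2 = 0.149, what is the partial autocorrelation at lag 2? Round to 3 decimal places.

0.087

φ_{22} = (r_2 − r_1²) / (1 − r_1²)
r_1² = (-0.26)² = 0.0676
Numerator = 0.149 − 0.0676 = 0.0814; denominator = 1 − 0.0676 = 0.9324
φ_{22} = 0.0814 / 0.9324 = 0.087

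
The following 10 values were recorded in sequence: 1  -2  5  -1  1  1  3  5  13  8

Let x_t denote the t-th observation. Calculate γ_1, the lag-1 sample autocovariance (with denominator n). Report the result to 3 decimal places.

Mean x̄ = (1 − 2 + 5 − 1 + 1 + 1 + 3 + 5 + 13 + 8)/10 = 3.4000
Σ_{t=1}^{9}(x_t−x̄)(x_{t+1}−x̄) = 73.4400
γ_1 = 73.4400 / 10 = 7.344

7.344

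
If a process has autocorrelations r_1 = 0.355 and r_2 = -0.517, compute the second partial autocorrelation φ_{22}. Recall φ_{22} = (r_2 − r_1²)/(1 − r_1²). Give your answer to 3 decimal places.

φ_{22} = (r_2 − r_1²) / (1 − r_1²)
r_1² = (0.355)² = 0.126025
Numerator = -0.517 − 0.1260 = -0.6430; denominator = 1 − 0.1260 = 0.8740
φ_{22} = -0.6430 / 0.8740 = -0.736

-0.736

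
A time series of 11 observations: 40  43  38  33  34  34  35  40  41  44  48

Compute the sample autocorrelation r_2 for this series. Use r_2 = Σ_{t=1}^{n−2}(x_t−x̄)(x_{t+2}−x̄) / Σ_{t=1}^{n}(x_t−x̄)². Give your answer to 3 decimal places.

0.180

Mean x̄ = (40 + 43 + 38 + 33 + 34 + 34 + 35 + 40 + 41 + 44 + 48)/11 = 39.0909
Numerator Σ_{t=1}^{9}(x_t−x̄)(x_{t+2}−x̄) = 41.6198
Denominator Σ(x_t−x̄)² = 230.9091
r_2 = 41.6198 / 230.9091 = 0.180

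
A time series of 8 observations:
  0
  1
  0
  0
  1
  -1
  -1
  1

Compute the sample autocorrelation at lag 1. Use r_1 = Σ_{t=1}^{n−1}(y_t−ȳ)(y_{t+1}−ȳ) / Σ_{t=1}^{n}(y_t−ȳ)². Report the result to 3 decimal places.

Mean ȳ = (0 + 1 + 0 + 0 + 1 − 1 − 1 + 1)/8 = 0.1250
Deviations from mean: -0.1250, 0.8750, -0.1250, -0.1250, 0.8750, -1.1250, -1.1250, 0.8750
Σ(y_t−ȳ)(y_{t+1}−ȳ) = (-0.1094) + (-0.1094) + (0.0156) + (-0.1094) + (-0.9844) + (1.2656) + (-0.9844) = -1.0156
Denominator Σ(y_t−ȳ)² = 4.8750
r_1 = -1.0156 / 4.8750 = -0.208

-0.208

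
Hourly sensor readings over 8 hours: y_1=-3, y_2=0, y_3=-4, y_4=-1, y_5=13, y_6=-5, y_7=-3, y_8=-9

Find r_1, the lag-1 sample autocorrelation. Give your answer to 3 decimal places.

Mean ȳ = (-3 + 0 − 4 − 1 + 13 − 5 − 3 − 9)/8 = -1.5000
Deviations from mean: -1.5000, 1.5000, -2.5000, 0.5000, 14.5000, -3.5000, -1.5000, -7.5000
Numerator Σ_{t=1}^{7}(y_t−ȳ)(y_{t+1}−ȳ) = -34.2500
Denominator Σ(y_t−ȳ)² = 292.0000
r_1 = -34.2500 / 292.0000 = -0.117

-0.117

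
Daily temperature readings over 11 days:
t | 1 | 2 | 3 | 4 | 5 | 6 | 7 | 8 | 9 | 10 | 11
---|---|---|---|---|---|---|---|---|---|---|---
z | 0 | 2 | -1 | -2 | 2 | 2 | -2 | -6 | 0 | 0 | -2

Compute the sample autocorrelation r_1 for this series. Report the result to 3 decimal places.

Mean z̄ = (0 + 2 − 1 − 2 + 2 + 2 − 2 − 6 + 0 + 0 − 2)/11 = -0.6364
Numerator Σ_{t=1}^{10}(z_t−z̄)(z_{t+1}−z̄) = 4.4132
Denominator Σ(z_t−z̄)² = 56.5455
r_1 = 4.4132 / 56.5455 = 0.078

0.078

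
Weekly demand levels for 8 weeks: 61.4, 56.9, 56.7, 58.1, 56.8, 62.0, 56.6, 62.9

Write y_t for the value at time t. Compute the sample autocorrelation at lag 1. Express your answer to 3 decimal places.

-0.389

Mean ȳ = (61.4 + 56.9 + 56.7 + 58.1 + 56.8 + 62.0 + 56.6 + 62.9)/8 = 58.9250
Deviations from mean: 2.4750, -2.0250, -2.2250, -0.8250, -2.1250, 3.0750, -2.3250, 3.9750
Σ(y_t−ȳ)(y_{t+1}−ȳ) = (-5.0119) + (4.5056) + (1.8356) + (1.7531) + (-6.5344) + (-7.1494) + (-9.2419) = -19.8431
Denominator Σ(y_t−ȳ)² = 51.0350
r_1 = -19.8431 / 51.0350 = -0.389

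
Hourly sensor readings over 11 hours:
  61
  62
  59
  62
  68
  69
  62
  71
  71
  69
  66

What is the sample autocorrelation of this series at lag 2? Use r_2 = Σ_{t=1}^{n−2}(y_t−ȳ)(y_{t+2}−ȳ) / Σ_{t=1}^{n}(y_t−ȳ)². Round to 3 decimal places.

Mean ȳ = (61 + 62 + 59 + 62 + 68 + 69 + 62 + 71 + 71 + 69 + 66)/11 = 65.4545
Numerator Σ_{t=1}^{9}(y_t−ȳ)(y_{t+2}−ȳ) = 26.4050
Denominator Σ(y_t−ȳ)² = 190.7273
r_2 = 26.4050 / 190.7273 = 0.138

0.138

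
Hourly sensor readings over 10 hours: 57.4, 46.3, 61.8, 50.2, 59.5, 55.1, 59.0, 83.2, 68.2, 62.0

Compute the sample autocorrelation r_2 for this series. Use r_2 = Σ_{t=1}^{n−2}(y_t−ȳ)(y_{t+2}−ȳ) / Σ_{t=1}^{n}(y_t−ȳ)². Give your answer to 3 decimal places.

Mean ȳ = (57.4 + 46.3 + 61.8 + 50.2 + 59.5 + 55.1 + 59.0 + 83.2 + 68.2 + 62.0)/10 = 60.2700
Numerator Σ_{t=1}^{8}(y_t−ȳ)(y_{t+2}−ȳ) = 99.1982
Denominator Σ(y_t−ȳ)² = 927.7410
r_2 = 99.1982 / 927.7410 = 0.107

0.107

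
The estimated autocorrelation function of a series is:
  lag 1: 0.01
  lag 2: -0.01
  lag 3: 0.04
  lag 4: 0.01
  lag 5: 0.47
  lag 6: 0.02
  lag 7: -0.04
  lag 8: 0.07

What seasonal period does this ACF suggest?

The largest autocorrelation is r_5 = 0.47; the remaining lags stay at or below 0.07.
The dominant spike at lag 5 indicates a seasonal period of 5.

5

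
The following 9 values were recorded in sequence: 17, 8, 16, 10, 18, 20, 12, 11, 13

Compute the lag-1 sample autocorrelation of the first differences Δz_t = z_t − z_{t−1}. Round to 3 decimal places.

First differences Δz: -9, 8, -6, 8, 2, -8, -1, 2
Mean of differences = -0.5000
Numerator Σ(Δz_t−Δz̄)(Δz_{t+1}−Δz̄) = -160.7500
Denominator Σ(Δz_t−Δz̄)² = 316.0000
r_1(Δz) = -160.7500 / 316.0000 = -0.509

-0.509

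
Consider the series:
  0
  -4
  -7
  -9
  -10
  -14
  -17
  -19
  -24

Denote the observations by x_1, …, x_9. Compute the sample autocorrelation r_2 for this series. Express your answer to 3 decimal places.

Mean x̄ = (0 − 4 − 7 − 9 − 10 − 14 − 17 − 19 − 24)/9 = -11.5556
Numerator Σ_{t=1}^{7}(x_t−x̄)(x_{t+2}−x̄) = 150.2716
Denominator Σ(x_t−x̄)² = 466.2222
r_2 = 150.2716 / 466.2222 = 0.322

0.322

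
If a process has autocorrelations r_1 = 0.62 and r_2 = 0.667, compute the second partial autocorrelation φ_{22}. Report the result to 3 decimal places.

0.459

φ_{22} = (r_2 − r_1²) / (1 − r_1²)
r_1² = (0.62)² = 0.3844
Numerator = 0.667 − 0.3844 = 0.2826; denominator = 1 − 0.3844 = 0.6156
φ_{22} = 0.2826 / 0.6156 = 0.459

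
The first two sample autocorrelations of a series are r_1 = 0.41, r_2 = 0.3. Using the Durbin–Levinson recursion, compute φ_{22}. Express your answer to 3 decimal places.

φ_{22} = (r_2 − r_1²) / (1 − r_1²)
r_1² = (0.41)² = 0.1681
Numerator = 0.3 − 0.1681 = 0.1319; denominator = 1 − 0.1681 = 0.8319
φ_{22} = 0.1319 / 0.8319 = 0.159

0.159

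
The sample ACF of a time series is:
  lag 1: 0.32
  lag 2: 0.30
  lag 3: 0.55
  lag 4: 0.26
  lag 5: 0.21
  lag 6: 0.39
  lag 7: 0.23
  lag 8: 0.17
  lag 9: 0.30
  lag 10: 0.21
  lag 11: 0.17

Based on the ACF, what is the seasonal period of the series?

The largest autocorrelation is r_3 = 0.55, with a weaker echo at lag 6 (0.39); the remaining lags stay at or below 0.32. The elevated value at lag 1 (0.32), dropping to 0.30 at lag 2, reflects decaying short-term dependence rather than seasonality.
The dominant spike at lag 3 indicates a seasonal period of 3.

3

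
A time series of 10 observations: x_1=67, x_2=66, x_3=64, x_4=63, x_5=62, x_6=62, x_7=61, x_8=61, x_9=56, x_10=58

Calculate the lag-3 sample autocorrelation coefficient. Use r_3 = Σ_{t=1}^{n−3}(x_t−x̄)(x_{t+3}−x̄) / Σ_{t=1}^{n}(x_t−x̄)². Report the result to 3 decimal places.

Mean x̄ = (67 + 66 + 64 + 63 + 62 + 62 + 61 + 61 + 56 + 58)/10 = 62.0000
Numerator Σ_{t=1}^{7}(x_t−x̄)(x_{t+3}−x̄) = 8.0000
Denominator Σ(x_t−x̄)² = 100.0000
r_3 = 8.0000 / 100.0000 = 0.080

0.080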